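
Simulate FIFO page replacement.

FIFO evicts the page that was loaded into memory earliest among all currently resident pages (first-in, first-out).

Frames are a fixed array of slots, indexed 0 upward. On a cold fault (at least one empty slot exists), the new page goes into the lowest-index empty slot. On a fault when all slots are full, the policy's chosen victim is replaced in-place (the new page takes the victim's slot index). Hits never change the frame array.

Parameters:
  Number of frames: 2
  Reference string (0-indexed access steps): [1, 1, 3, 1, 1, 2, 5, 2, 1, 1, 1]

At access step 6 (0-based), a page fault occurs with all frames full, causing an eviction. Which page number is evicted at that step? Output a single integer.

Answer: 3

Derivation:
Step 0: ref 1 -> FAULT, frames=[1,-]
Step 1: ref 1 -> HIT, frames=[1,-]
Step 2: ref 3 -> FAULT, frames=[1,3]
Step 3: ref 1 -> HIT, frames=[1,3]
Step 4: ref 1 -> HIT, frames=[1,3]
Step 5: ref 2 -> FAULT, evict 1, frames=[2,3]
Step 6: ref 5 -> FAULT, evict 3, frames=[2,5]
At step 6: evicted page 3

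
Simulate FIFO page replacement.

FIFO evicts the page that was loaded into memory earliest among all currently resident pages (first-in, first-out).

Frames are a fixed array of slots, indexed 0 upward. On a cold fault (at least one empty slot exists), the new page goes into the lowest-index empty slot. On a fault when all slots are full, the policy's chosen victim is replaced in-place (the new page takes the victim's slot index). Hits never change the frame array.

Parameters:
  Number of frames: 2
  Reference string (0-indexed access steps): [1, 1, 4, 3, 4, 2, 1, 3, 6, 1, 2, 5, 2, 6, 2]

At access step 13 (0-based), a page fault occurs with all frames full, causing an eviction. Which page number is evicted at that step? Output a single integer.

Step 0: ref 1 -> FAULT, frames=[1,-]
Step 1: ref 1 -> HIT, frames=[1,-]
Step 2: ref 4 -> FAULT, frames=[1,4]
Step 3: ref 3 -> FAULT, evict 1, frames=[3,4]
Step 4: ref 4 -> HIT, frames=[3,4]
Step 5: ref 2 -> FAULT, evict 4, frames=[3,2]
Step 6: ref 1 -> FAULT, evict 3, frames=[1,2]
Step 7: ref 3 -> FAULT, evict 2, frames=[1,3]
Step 8: ref 6 -> FAULT, evict 1, frames=[6,3]
Step 9: ref 1 -> FAULT, evict 3, frames=[6,1]
Step 10: ref 2 -> FAULT, evict 6, frames=[2,1]
Step 11: ref 5 -> FAULT, evict 1, frames=[2,5]
Step 12: ref 2 -> HIT, frames=[2,5]
Step 13: ref 6 -> FAULT, evict 2, frames=[6,5]
At step 13: evicted page 2

Answer: 2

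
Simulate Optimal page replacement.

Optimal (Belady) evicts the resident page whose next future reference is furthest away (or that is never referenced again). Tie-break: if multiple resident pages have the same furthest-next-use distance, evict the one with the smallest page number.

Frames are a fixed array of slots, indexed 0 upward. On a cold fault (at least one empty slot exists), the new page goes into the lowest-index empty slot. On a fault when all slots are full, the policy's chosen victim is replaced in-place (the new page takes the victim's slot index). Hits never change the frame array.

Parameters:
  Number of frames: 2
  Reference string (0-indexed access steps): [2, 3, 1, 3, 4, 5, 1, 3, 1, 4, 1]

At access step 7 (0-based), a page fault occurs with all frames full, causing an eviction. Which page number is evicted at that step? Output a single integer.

Answer: 5

Derivation:
Step 0: ref 2 -> FAULT, frames=[2,-]
Step 1: ref 3 -> FAULT, frames=[2,3]
Step 2: ref 1 -> FAULT, evict 2, frames=[1,3]
Step 3: ref 3 -> HIT, frames=[1,3]
Step 4: ref 4 -> FAULT, evict 3, frames=[1,4]
Step 5: ref 5 -> FAULT, evict 4, frames=[1,5]
Step 6: ref 1 -> HIT, frames=[1,5]
Step 7: ref 3 -> FAULT, evict 5, frames=[1,3]
At step 7: evicted page 5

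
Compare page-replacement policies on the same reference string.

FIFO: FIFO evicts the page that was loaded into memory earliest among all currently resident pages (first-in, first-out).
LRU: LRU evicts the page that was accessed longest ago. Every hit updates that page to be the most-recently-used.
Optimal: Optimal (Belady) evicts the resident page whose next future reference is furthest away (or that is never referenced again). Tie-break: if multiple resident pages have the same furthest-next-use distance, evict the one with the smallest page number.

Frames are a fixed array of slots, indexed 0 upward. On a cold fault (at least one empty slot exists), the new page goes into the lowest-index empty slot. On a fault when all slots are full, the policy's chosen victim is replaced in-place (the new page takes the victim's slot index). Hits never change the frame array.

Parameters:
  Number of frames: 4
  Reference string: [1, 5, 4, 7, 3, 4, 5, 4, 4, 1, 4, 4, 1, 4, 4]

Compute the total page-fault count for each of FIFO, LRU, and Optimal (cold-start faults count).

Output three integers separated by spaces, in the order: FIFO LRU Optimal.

Answer: 6 6 5

Derivation:
--- FIFO ---
  step 0: ref 1 -> FAULT, frames=[1,-,-,-] (faults so far: 1)
  step 1: ref 5 -> FAULT, frames=[1,5,-,-] (faults so far: 2)
  step 2: ref 4 -> FAULT, frames=[1,5,4,-] (faults so far: 3)
  step 3: ref 7 -> FAULT, frames=[1,5,4,7] (faults so far: 4)
  step 4: ref 3 -> FAULT, evict 1, frames=[3,5,4,7] (faults so far: 5)
  step 5: ref 4 -> HIT, frames=[3,5,4,7] (faults so far: 5)
  step 6: ref 5 -> HIT, frames=[3,5,4,7] (faults so far: 5)
  step 7: ref 4 -> HIT, frames=[3,5,4,7] (faults so far: 5)
  step 8: ref 4 -> HIT, frames=[3,5,4,7] (faults so far: 5)
  step 9: ref 1 -> FAULT, evict 5, frames=[3,1,4,7] (faults so far: 6)
  step 10: ref 4 -> HIT, frames=[3,1,4,7] (faults so far: 6)
  step 11: ref 4 -> HIT, frames=[3,1,4,7] (faults so far: 6)
  step 12: ref 1 -> HIT, frames=[3,1,4,7] (faults so far: 6)
  step 13: ref 4 -> HIT, frames=[3,1,4,7] (faults so far: 6)
  step 14: ref 4 -> HIT, frames=[3,1,4,7] (faults so far: 6)
  FIFO total faults: 6
--- LRU ---
  step 0: ref 1 -> FAULT, frames=[1,-,-,-] (faults so far: 1)
  step 1: ref 5 -> FAULT, frames=[1,5,-,-] (faults so far: 2)
  step 2: ref 4 -> FAULT, frames=[1,5,4,-] (faults so far: 3)
  step 3: ref 7 -> FAULT, frames=[1,5,4,7] (faults so far: 4)
  step 4: ref 3 -> FAULT, evict 1, frames=[3,5,4,7] (faults so far: 5)
  step 5: ref 4 -> HIT, frames=[3,5,4,7] (faults so far: 5)
  step 6: ref 5 -> HIT, frames=[3,5,4,7] (faults so far: 5)
  step 7: ref 4 -> HIT, frames=[3,5,4,7] (faults so far: 5)
  step 8: ref 4 -> HIT, frames=[3,5,4,7] (faults so far: 5)
  step 9: ref 1 -> FAULT, evict 7, frames=[3,5,4,1] (faults so far: 6)
  step 10: ref 4 -> HIT, frames=[3,5,4,1] (faults so far: 6)
  step 11: ref 4 -> HIT, frames=[3,5,4,1] (faults so far: 6)
  step 12: ref 1 -> HIT, frames=[3,5,4,1] (faults so far: 6)
  step 13: ref 4 -> HIT, frames=[3,5,4,1] (faults so far: 6)
  step 14: ref 4 -> HIT, frames=[3,5,4,1] (faults so far: 6)
  LRU total faults: 6
--- Optimal ---
  step 0: ref 1 -> FAULT, frames=[1,-,-,-] (faults so far: 1)
  step 1: ref 5 -> FAULT, frames=[1,5,-,-] (faults so far: 2)
  step 2: ref 4 -> FAULT, frames=[1,5,4,-] (faults so far: 3)
  step 3: ref 7 -> FAULT, frames=[1,5,4,7] (faults so far: 4)
  step 4: ref 3 -> FAULT, evict 7, frames=[1,5,4,3] (faults so far: 5)
  step 5: ref 4 -> HIT, frames=[1,5,4,3] (faults so far: 5)
  step 6: ref 5 -> HIT, frames=[1,5,4,3] (faults so far: 5)
  step 7: ref 4 -> HIT, frames=[1,5,4,3] (faults so far: 5)
  step 8: ref 4 -> HIT, frames=[1,5,4,3] (faults so far: 5)
  step 9: ref 1 -> HIT, frames=[1,5,4,3] (faults so far: 5)
  step 10: ref 4 -> HIT, frames=[1,5,4,3] (faults so far: 5)
  step 11: ref 4 -> HIT, frames=[1,5,4,3] (faults so far: 5)
  step 12: ref 1 -> HIT, frames=[1,5,4,3] (faults so far: 5)
  step 13: ref 4 -> HIT, frames=[1,5,4,3] (faults so far: 5)
  step 14: ref 4 -> HIT, frames=[1,5,4,3] (faults so far: 5)
  Optimal total faults: 5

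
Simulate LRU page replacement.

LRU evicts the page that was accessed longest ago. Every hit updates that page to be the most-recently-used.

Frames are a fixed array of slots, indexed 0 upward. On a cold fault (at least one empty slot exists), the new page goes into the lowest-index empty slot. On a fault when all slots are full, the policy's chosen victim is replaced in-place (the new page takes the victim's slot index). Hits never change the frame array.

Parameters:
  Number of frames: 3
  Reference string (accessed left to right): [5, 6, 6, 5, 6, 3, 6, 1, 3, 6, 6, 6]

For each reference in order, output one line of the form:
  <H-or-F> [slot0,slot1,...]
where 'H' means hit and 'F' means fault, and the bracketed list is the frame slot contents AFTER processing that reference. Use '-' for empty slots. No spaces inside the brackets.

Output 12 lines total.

F [5,-,-]
F [5,6,-]
H [5,6,-]
H [5,6,-]
H [5,6,-]
F [5,6,3]
H [5,6,3]
F [1,6,3]
H [1,6,3]
H [1,6,3]
H [1,6,3]
H [1,6,3]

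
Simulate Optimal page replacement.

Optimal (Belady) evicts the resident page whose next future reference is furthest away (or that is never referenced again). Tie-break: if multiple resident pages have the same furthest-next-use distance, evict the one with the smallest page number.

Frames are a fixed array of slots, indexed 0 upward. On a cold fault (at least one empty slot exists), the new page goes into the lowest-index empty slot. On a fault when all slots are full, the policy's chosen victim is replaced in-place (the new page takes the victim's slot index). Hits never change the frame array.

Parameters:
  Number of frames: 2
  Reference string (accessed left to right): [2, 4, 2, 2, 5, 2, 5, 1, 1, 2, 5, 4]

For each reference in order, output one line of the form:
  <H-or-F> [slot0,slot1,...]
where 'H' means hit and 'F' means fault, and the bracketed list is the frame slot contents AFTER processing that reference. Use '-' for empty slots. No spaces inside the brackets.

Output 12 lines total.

F [2,-]
F [2,4]
H [2,4]
H [2,4]
F [2,5]
H [2,5]
H [2,5]
F [2,1]
H [2,1]
H [2,1]
F [2,5]
F [4,5]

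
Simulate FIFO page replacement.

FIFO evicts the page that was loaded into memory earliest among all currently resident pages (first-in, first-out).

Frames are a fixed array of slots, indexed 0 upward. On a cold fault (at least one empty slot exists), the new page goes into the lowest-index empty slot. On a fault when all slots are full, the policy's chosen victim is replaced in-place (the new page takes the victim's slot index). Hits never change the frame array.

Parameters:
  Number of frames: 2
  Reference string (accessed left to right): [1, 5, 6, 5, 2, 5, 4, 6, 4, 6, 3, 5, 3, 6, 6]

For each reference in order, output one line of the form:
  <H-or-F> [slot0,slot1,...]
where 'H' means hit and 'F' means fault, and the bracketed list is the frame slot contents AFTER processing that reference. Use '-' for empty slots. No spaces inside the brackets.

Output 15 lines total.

F [1,-]
F [1,5]
F [6,5]
H [6,5]
F [6,2]
F [5,2]
F [5,4]
F [6,4]
H [6,4]
H [6,4]
F [6,3]
F [5,3]
H [5,3]
F [5,6]
H [5,6]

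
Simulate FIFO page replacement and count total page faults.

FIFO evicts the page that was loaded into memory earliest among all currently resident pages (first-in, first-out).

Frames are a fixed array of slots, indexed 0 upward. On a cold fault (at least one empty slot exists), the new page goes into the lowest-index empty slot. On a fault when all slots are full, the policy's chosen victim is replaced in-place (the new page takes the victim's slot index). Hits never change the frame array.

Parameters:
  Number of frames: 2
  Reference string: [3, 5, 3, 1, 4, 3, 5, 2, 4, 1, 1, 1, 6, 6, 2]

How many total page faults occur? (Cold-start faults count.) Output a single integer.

Step 0: ref 3 → FAULT, frames=[3,-]
Step 1: ref 5 → FAULT, frames=[3,5]
Step 2: ref 3 → HIT, frames=[3,5]
Step 3: ref 1 → FAULT (evict 3), frames=[1,5]
Step 4: ref 4 → FAULT (evict 5), frames=[1,4]
Step 5: ref 3 → FAULT (evict 1), frames=[3,4]
Step 6: ref 5 → FAULT (evict 4), frames=[3,5]
Step 7: ref 2 → FAULT (evict 3), frames=[2,5]
Step 8: ref 4 → FAULT (evict 5), frames=[2,4]
Step 9: ref 1 → FAULT (evict 2), frames=[1,4]
Step 10: ref 1 → HIT, frames=[1,4]
Step 11: ref 1 → HIT, frames=[1,4]
Step 12: ref 6 → FAULT (evict 4), frames=[1,6]
Step 13: ref 6 → HIT, frames=[1,6]
Step 14: ref 2 → FAULT (evict 1), frames=[2,6]
Total faults: 11

Answer: 11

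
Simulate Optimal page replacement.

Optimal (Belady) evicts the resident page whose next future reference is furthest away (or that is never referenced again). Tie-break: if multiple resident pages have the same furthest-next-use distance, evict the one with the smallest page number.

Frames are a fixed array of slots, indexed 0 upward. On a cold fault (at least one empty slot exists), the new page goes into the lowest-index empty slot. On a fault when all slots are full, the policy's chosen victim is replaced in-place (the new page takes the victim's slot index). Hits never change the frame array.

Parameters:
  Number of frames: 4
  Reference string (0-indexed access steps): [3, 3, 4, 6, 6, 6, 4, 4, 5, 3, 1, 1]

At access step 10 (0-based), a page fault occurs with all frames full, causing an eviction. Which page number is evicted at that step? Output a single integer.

Step 0: ref 3 -> FAULT, frames=[3,-,-,-]
Step 1: ref 3 -> HIT, frames=[3,-,-,-]
Step 2: ref 4 -> FAULT, frames=[3,4,-,-]
Step 3: ref 6 -> FAULT, frames=[3,4,6,-]
Step 4: ref 6 -> HIT, frames=[3,4,6,-]
Step 5: ref 6 -> HIT, frames=[3,4,6,-]
Step 6: ref 4 -> HIT, frames=[3,4,6,-]
Step 7: ref 4 -> HIT, frames=[3,4,6,-]
Step 8: ref 5 -> FAULT, frames=[3,4,6,5]
Step 9: ref 3 -> HIT, frames=[3,4,6,5]
Step 10: ref 1 -> FAULT, evict 3, frames=[1,4,6,5]
At step 10: evicted page 3

Answer: 3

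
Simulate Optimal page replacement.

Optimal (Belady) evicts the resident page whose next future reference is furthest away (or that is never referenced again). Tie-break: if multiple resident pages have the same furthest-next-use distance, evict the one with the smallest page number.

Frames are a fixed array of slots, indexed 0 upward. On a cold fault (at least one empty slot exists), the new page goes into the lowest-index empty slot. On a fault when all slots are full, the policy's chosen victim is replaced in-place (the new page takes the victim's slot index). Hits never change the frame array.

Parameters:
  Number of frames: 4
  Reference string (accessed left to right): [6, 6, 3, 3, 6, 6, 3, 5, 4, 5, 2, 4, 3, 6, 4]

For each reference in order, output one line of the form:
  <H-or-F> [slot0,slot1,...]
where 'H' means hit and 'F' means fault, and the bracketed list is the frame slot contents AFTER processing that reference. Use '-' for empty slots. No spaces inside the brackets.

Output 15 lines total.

F [6,-,-,-]
H [6,-,-,-]
F [6,3,-,-]
H [6,3,-,-]
H [6,3,-,-]
H [6,3,-,-]
H [6,3,-,-]
F [6,3,5,-]
F [6,3,5,4]
H [6,3,5,4]
F [6,3,2,4]
H [6,3,2,4]
H [6,3,2,4]
H [6,3,2,4]
H [6,3,2,4]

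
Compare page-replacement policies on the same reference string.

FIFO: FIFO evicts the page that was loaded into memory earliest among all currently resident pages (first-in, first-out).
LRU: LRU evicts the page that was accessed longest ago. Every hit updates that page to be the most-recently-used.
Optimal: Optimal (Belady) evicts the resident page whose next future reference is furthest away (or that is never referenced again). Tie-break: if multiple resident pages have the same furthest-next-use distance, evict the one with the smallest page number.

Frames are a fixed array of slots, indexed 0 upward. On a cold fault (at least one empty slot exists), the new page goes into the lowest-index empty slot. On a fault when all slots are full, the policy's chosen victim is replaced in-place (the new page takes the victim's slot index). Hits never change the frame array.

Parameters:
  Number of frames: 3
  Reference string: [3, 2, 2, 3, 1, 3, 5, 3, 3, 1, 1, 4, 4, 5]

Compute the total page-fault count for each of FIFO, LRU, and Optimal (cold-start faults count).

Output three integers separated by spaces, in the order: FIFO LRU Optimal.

Answer: 6 6 5

Derivation:
--- FIFO ---
  step 0: ref 3 -> FAULT, frames=[3,-,-] (faults so far: 1)
  step 1: ref 2 -> FAULT, frames=[3,2,-] (faults so far: 2)
  step 2: ref 2 -> HIT, frames=[3,2,-] (faults so far: 2)
  step 3: ref 3 -> HIT, frames=[3,2,-] (faults so far: 2)
  step 4: ref 1 -> FAULT, frames=[3,2,1] (faults so far: 3)
  step 5: ref 3 -> HIT, frames=[3,2,1] (faults so far: 3)
  step 6: ref 5 -> FAULT, evict 3, frames=[5,2,1] (faults so far: 4)
  step 7: ref 3 -> FAULT, evict 2, frames=[5,3,1] (faults so far: 5)
  step 8: ref 3 -> HIT, frames=[5,3,1] (faults so far: 5)
  step 9: ref 1 -> HIT, frames=[5,3,1] (faults so far: 5)
  step 10: ref 1 -> HIT, frames=[5,3,1] (faults so far: 5)
  step 11: ref 4 -> FAULT, evict 1, frames=[5,3,4] (faults so far: 6)
  step 12: ref 4 -> HIT, frames=[5,3,4] (faults so far: 6)
  step 13: ref 5 -> HIT, frames=[5,3,4] (faults so far: 6)
  FIFO total faults: 6
--- LRU ---
  step 0: ref 3 -> FAULT, frames=[3,-,-] (faults so far: 1)
  step 1: ref 2 -> FAULT, frames=[3,2,-] (faults so far: 2)
  step 2: ref 2 -> HIT, frames=[3,2,-] (faults so far: 2)
  step 3: ref 3 -> HIT, frames=[3,2,-] (faults so far: 2)
  step 4: ref 1 -> FAULT, frames=[3,2,1] (faults so far: 3)
  step 5: ref 3 -> HIT, frames=[3,2,1] (faults so far: 3)
  step 6: ref 5 -> FAULT, evict 2, frames=[3,5,1] (faults so far: 4)
  step 7: ref 3 -> HIT, frames=[3,5,1] (faults so far: 4)
  step 8: ref 3 -> HIT, frames=[3,5,1] (faults so far: 4)
  step 9: ref 1 -> HIT, frames=[3,5,1] (faults so far: 4)
  step 10: ref 1 -> HIT, frames=[3,5,1] (faults so far: 4)
  step 11: ref 4 -> FAULT, evict 5, frames=[3,4,1] (faults so far: 5)
  step 12: ref 4 -> HIT, frames=[3,4,1] (faults so far: 5)
  step 13: ref 5 -> FAULT, evict 3, frames=[5,4,1] (faults so far: 6)
  LRU total faults: 6
--- Optimal ---
  step 0: ref 3 -> FAULT, frames=[3,-,-] (faults so far: 1)
  step 1: ref 2 -> FAULT, frames=[3,2,-] (faults so far: 2)
  step 2: ref 2 -> HIT, frames=[3,2,-] (faults so far: 2)
  step 3: ref 3 -> HIT, frames=[3,2,-] (faults so far: 2)
  step 4: ref 1 -> FAULT, frames=[3,2,1] (faults so far: 3)
  step 5: ref 3 -> HIT, frames=[3,2,1] (faults so far: 3)
  step 6: ref 5 -> FAULT, evict 2, frames=[3,5,1] (faults so far: 4)
  step 7: ref 3 -> HIT, frames=[3,5,1] (faults so far: 4)
  step 8: ref 3 -> HIT, frames=[3,5,1] (faults so far: 4)
  step 9: ref 1 -> HIT, frames=[3,5,1] (faults so far: 4)
  step 10: ref 1 -> HIT, frames=[3,5,1] (faults so far: 4)
  step 11: ref 4 -> FAULT, evict 1, frames=[3,5,4] (faults so far: 5)
  step 12: ref 4 -> HIT, frames=[3,5,4] (faults so far: 5)
  step 13: ref 5 -> HIT, frames=[3,5,4] (faults so far: 5)
  Optimal total faults: 5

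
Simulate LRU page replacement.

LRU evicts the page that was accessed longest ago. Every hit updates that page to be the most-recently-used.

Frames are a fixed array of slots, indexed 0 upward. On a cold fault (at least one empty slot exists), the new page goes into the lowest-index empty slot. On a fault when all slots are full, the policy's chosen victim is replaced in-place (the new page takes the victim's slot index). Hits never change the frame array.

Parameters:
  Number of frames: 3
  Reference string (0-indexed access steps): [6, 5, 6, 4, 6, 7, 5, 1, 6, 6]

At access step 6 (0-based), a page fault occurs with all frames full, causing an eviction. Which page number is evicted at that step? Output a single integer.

Answer: 4

Derivation:
Step 0: ref 6 -> FAULT, frames=[6,-,-]
Step 1: ref 5 -> FAULT, frames=[6,5,-]
Step 2: ref 6 -> HIT, frames=[6,5,-]
Step 3: ref 4 -> FAULT, frames=[6,5,4]
Step 4: ref 6 -> HIT, frames=[6,5,4]
Step 5: ref 7 -> FAULT, evict 5, frames=[6,7,4]
Step 6: ref 5 -> FAULT, evict 4, frames=[6,7,5]
At step 6: evicted page 4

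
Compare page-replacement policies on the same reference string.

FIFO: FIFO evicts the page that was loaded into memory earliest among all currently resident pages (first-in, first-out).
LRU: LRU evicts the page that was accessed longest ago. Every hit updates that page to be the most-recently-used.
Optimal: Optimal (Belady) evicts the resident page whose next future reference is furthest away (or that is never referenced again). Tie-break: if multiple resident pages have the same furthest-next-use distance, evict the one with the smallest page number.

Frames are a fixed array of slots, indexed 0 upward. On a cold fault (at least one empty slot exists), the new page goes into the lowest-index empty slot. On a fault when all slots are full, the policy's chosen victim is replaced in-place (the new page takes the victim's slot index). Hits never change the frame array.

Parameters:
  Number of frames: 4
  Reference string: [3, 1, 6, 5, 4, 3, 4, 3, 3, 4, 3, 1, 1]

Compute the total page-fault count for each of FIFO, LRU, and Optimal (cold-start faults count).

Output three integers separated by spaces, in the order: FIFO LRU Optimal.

--- FIFO ---
  step 0: ref 3 -> FAULT, frames=[3,-,-,-] (faults so far: 1)
  step 1: ref 1 -> FAULT, frames=[3,1,-,-] (faults so far: 2)
  step 2: ref 6 -> FAULT, frames=[3,1,6,-] (faults so far: 3)
  step 3: ref 5 -> FAULT, frames=[3,1,6,5] (faults so far: 4)
  step 4: ref 4 -> FAULT, evict 3, frames=[4,1,6,5] (faults so far: 5)
  step 5: ref 3 -> FAULT, evict 1, frames=[4,3,6,5] (faults so far: 6)
  step 6: ref 4 -> HIT, frames=[4,3,6,5] (faults so far: 6)
  step 7: ref 3 -> HIT, frames=[4,3,6,5] (faults so far: 6)
  step 8: ref 3 -> HIT, frames=[4,3,6,5] (faults so far: 6)
  step 9: ref 4 -> HIT, frames=[4,3,6,5] (faults so far: 6)
  step 10: ref 3 -> HIT, frames=[4,3,6,5] (faults so far: 6)
  step 11: ref 1 -> FAULT, evict 6, frames=[4,3,1,5] (faults so far: 7)
  step 12: ref 1 -> HIT, frames=[4,3,1,5] (faults so far: 7)
  FIFO total faults: 7
--- LRU ---
  step 0: ref 3 -> FAULT, frames=[3,-,-,-] (faults so far: 1)
  step 1: ref 1 -> FAULT, frames=[3,1,-,-] (faults so far: 2)
  step 2: ref 6 -> FAULT, frames=[3,1,6,-] (faults so far: 3)
  step 3: ref 5 -> FAULT, frames=[3,1,6,5] (faults so far: 4)
  step 4: ref 4 -> FAULT, evict 3, frames=[4,1,6,5] (faults so far: 5)
  step 5: ref 3 -> FAULT, evict 1, frames=[4,3,6,5] (faults so far: 6)
  step 6: ref 4 -> HIT, frames=[4,3,6,5] (faults so far: 6)
  step 7: ref 3 -> HIT, frames=[4,3,6,5] (faults so far: 6)
  step 8: ref 3 -> HIT, frames=[4,3,6,5] (faults so far: 6)
  step 9: ref 4 -> HIT, frames=[4,3,6,5] (faults so far: 6)
  step 10: ref 3 -> HIT, frames=[4,3,6,5] (faults so far: 6)
  step 11: ref 1 -> FAULT, evict 6, frames=[4,3,1,5] (faults so far: 7)
  step 12: ref 1 -> HIT, frames=[4,3,1,5] (faults so far: 7)
  LRU total faults: 7
--- Optimal ---
  step 0: ref 3 -> FAULT, frames=[3,-,-,-] (faults so far: 1)
  step 1: ref 1 -> FAULT, frames=[3,1,-,-] (faults so far: 2)
  step 2: ref 6 -> FAULT, frames=[3,1,6,-] (faults so far: 3)
  step 3: ref 5 -> FAULT, frames=[3,1,6,5] (faults so far: 4)
  step 4: ref 4 -> FAULT, evict 5, frames=[3,1,6,4] (faults so far: 5)
  step 5: ref 3 -> HIT, frames=[3,1,6,4] (faults so far: 5)
  step 6: ref 4 -> HIT, frames=[3,1,6,4] (faults so far: 5)
  step 7: ref 3 -> HIT, frames=[3,1,6,4] (faults so far: 5)
  step 8: ref 3 -> HIT, frames=[3,1,6,4] (faults so far: 5)
  step 9: ref 4 -> HIT, frames=[3,1,6,4] (faults so far: 5)
  step 10: ref 3 -> HIT, frames=[3,1,6,4] (faults so far: 5)
  step 11: ref 1 -> HIT, frames=[3,1,6,4] (faults so far: 5)
  step 12: ref 1 -> HIT, frames=[3,1,6,4] (faults so far: 5)
  Optimal total faults: 5

Answer: 7 7 5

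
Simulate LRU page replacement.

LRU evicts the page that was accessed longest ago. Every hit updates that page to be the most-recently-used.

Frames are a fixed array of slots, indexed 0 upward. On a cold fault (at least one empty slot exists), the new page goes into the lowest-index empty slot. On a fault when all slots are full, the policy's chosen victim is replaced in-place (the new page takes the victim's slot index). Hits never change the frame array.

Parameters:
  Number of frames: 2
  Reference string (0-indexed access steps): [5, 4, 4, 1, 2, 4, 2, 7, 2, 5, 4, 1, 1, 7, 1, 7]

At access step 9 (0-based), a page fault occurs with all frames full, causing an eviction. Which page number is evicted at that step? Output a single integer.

Answer: 7

Derivation:
Step 0: ref 5 -> FAULT, frames=[5,-]
Step 1: ref 4 -> FAULT, frames=[5,4]
Step 2: ref 4 -> HIT, frames=[5,4]
Step 3: ref 1 -> FAULT, evict 5, frames=[1,4]
Step 4: ref 2 -> FAULT, evict 4, frames=[1,2]
Step 5: ref 4 -> FAULT, evict 1, frames=[4,2]
Step 6: ref 2 -> HIT, frames=[4,2]
Step 7: ref 7 -> FAULT, evict 4, frames=[7,2]
Step 8: ref 2 -> HIT, frames=[7,2]
Step 9: ref 5 -> FAULT, evict 7, frames=[5,2]
At step 9: evicted page 7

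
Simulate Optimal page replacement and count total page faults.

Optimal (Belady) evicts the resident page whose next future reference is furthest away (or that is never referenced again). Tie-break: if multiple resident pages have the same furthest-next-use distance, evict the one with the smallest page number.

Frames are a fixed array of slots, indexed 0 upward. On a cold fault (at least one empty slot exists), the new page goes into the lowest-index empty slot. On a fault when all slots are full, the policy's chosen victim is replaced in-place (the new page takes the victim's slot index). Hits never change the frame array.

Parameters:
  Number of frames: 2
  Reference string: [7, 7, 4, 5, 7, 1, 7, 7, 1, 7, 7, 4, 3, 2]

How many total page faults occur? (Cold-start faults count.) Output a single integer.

Step 0: ref 7 → FAULT, frames=[7,-]
Step 1: ref 7 → HIT, frames=[7,-]
Step 2: ref 4 → FAULT, frames=[7,4]
Step 3: ref 5 → FAULT (evict 4), frames=[7,5]
Step 4: ref 7 → HIT, frames=[7,5]
Step 5: ref 1 → FAULT (evict 5), frames=[7,1]
Step 6: ref 7 → HIT, frames=[7,1]
Step 7: ref 7 → HIT, frames=[7,1]
Step 8: ref 1 → HIT, frames=[7,1]
Step 9: ref 7 → HIT, frames=[7,1]
Step 10: ref 7 → HIT, frames=[7,1]
Step 11: ref 4 → FAULT (evict 1), frames=[7,4]
Step 12: ref 3 → FAULT (evict 4), frames=[7,3]
Step 13: ref 2 → FAULT (evict 3), frames=[7,2]
Total faults: 7

Answer: 7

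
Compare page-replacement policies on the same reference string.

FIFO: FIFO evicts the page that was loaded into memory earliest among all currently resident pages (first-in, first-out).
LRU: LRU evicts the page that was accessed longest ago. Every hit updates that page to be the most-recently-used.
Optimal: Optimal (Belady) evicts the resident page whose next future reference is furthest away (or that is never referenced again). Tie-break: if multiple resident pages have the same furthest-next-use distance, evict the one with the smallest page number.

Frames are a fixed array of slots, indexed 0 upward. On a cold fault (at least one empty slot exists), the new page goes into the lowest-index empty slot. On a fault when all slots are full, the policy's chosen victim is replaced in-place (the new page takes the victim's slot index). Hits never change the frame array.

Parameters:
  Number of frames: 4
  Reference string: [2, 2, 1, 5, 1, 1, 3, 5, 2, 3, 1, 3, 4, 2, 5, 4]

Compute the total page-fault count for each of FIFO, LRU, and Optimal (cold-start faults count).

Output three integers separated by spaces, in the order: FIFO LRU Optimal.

--- FIFO ---
  step 0: ref 2 -> FAULT, frames=[2,-,-,-] (faults so far: 1)
  step 1: ref 2 -> HIT, frames=[2,-,-,-] (faults so far: 1)
  step 2: ref 1 -> FAULT, frames=[2,1,-,-] (faults so far: 2)
  step 3: ref 5 -> FAULT, frames=[2,1,5,-] (faults so far: 3)
  step 4: ref 1 -> HIT, frames=[2,1,5,-] (faults so far: 3)
  step 5: ref 1 -> HIT, frames=[2,1,5,-] (faults so far: 3)
  step 6: ref 3 -> FAULT, frames=[2,1,5,3] (faults so far: 4)
  step 7: ref 5 -> HIT, frames=[2,1,5,3] (faults so far: 4)
  step 8: ref 2 -> HIT, frames=[2,1,5,3] (faults so far: 4)
  step 9: ref 3 -> HIT, frames=[2,1,5,3] (faults so far: 4)
  step 10: ref 1 -> HIT, frames=[2,1,5,3] (faults so far: 4)
  step 11: ref 3 -> HIT, frames=[2,1,5,3] (faults so far: 4)
  step 12: ref 4 -> FAULT, evict 2, frames=[4,1,5,3] (faults so far: 5)
  step 13: ref 2 -> FAULT, evict 1, frames=[4,2,5,3] (faults so far: 6)
  step 14: ref 5 -> HIT, frames=[4,2,5,3] (faults so far: 6)
  step 15: ref 4 -> HIT, frames=[4,2,5,3] (faults so far: 6)
  FIFO total faults: 6
--- LRU ---
  step 0: ref 2 -> FAULT, frames=[2,-,-,-] (faults so far: 1)
  step 1: ref 2 -> HIT, frames=[2,-,-,-] (faults so far: 1)
  step 2: ref 1 -> FAULT, frames=[2,1,-,-] (faults so far: 2)
  step 3: ref 5 -> FAULT, frames=[2,1,5,-] (faults so far: 3)
  step 4: ref 1 -> HIT, frames=[2,1,5,-] (faults so far: 3)
  step 5: ref 1 -> HIT, frames=[2,1,5,-] (faults so far: 3)
  step 6: ref 3 -> FAULT, frames=[2,1,5,3] (faults so far: 4)
  step 7: ref 5 -> HIT, frames=[2,1,5,3] (faults so far: 4)
  step 8: ref 2 -> HIT, frames=[2,1,5,3] (faults so far: 4)
  step 9: ref 3 -> HIT, frames=[2,1,5,3] (faults so far: 4)
  step 10: ref 1 -> HIT, frames=[2,1,5,3] (faults so far: 4)
  step 11: ref 3 -> HIT, frames=[2,1,5,3] (faults so far: 4)
  step 12: ref 4 -> FAULT, evict 5, frames=[2,1,4,3] (faults so far: 5)
  step 13: ref 2 -> HIT, frames=[2,1,4,3] (faults so far: 5)
  step 14: ref 5 -> FAULT, evict 1, frames=[2,5,4,3] (faults so far: 6)
  step 15: ref 4 -> HIT, frames=[2,5,4,3] (faults so far: 6)
  LRU total faults: 6
--- Optimal ---
  step 0: ref 2 -> FAULT, frames=[2,-,-,-] (faults so far: 1)
  step 1: ref 2 -> HIT, frames=[2,-,-,-] (faults so far: 1)
  step 2: ref 1 -> FAULT, frames=[2,1,-,-] (faults so far: 2)
  step 3: ref 5 -> FAULT, frames=[2,1,5,-] (faults so far: 3)
  step 4: ref 1 -> HIT, frames=[2,1,5,-] (faults so far: 3)
  step 5: ref 1 -> HIT, frames=[2,1,5,-] (faults so far: 3)
  step 6: ref 3 -> FAULT, frames=[2,1,5,3] (faults so far: 4)
  step 7: ref 5 -> HIT, frames=[2,1,5,3] (faults so far: 4)
  step 8: ref 2 -> HIT, frames=[2,1,5,3] (faults so far: 4)
  step 9: ref 3 -> HIT, frames=[2,1,5,3] (faults so far: 4)
  step 10: ref 1 -> HIT, frames=[2,1,5,3] (faults so far: 4)
  step 11: ref 3 -> HIT, frames=[2,1,5,3] (faults so far: 4)
  step 12: ref 4 -> FAULT, evict 1, frames=[2,4,5,3] (faults so far: 5)
  step 13: ref 2 -> HIT, frames=[2,4,5,3] (faults so far: 5)
  step 14: ref 5 -> HIT, frames=[2,4,5,3] (faults so far: 5)
  step 15: ref 4 -> HIT, frames=[2,4,5,3] (faults so far: 5)
  Optimal total faults: 5

Answer: 6 6 5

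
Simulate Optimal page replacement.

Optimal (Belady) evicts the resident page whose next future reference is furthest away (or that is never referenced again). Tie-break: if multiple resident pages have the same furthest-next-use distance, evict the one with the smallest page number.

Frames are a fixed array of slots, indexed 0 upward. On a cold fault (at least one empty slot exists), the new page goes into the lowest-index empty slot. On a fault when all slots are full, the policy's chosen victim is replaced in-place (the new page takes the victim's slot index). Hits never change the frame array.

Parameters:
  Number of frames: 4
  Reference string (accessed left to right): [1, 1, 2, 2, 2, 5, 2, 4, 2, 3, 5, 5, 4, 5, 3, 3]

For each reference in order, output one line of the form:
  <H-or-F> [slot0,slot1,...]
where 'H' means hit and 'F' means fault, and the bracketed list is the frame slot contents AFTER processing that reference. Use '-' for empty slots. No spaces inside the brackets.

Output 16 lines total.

F [1,-,-,-]
H [1,-,-,-]
F [1,2,-,-]
H [1,2,-,-]
H [1,2,-,-]
F [1,2,5,-]
H [1,2,5,-]
F [1,2,5,4]
H [1,2,5,4]
F [3,2,5,4]
H [3,2,5,4]
H [3,2,5,4]
H [3,2,5,4]
H [3,2,5,4]
H [3,2,5,4]
H [3,2,5,4]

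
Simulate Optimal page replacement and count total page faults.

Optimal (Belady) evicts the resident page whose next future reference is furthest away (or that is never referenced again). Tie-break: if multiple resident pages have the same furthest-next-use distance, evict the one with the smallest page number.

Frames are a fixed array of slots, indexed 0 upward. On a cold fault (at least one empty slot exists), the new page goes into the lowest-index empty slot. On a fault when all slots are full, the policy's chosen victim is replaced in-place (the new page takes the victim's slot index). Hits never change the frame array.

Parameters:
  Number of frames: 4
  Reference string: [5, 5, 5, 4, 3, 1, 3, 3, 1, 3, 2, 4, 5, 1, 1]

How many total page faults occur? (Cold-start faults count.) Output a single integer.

Step 0: ref 5 → FAULT, frames=[5,-,-,-]
Step 1: ref 5 → HIT, frames=[5,-,-,-]
Step 2: ref 5 → HIT, frames=[5,-,-,-]
Step 3: ref 4 → FAULT, frames=[5,4,-,-]
Step 4: ref 3 → FAULT, frames=[5,4,3,-]
Step 5: ref 1 → FAULT, frames=[5,4,3,1]
Step 6: ref 3 → HIT, frames=[5,4,3,1]
Step 7: ref 3 → HIT, frames=[5,4,3,1]
Step 8: ref 1 → HIT, frames=[5,4,3,1]
Step 9: ref 3 → HIT, frames=[5,4,3,1]
Step 10: ref 2 → FAULT (evict 3), frames=[5,4,2,1]
Step 11: ref 4 → HIT, frames=[5,4,2,1]
Step 12: ref 5 → HIT, frames=[5,4,2,1]
Step 13: ref 1 → HIT, frames=[5,4,2,1]
Step 14: ref 1 → HIT, frames=[5,4,2,1]
Total faults: 5

Answer: 5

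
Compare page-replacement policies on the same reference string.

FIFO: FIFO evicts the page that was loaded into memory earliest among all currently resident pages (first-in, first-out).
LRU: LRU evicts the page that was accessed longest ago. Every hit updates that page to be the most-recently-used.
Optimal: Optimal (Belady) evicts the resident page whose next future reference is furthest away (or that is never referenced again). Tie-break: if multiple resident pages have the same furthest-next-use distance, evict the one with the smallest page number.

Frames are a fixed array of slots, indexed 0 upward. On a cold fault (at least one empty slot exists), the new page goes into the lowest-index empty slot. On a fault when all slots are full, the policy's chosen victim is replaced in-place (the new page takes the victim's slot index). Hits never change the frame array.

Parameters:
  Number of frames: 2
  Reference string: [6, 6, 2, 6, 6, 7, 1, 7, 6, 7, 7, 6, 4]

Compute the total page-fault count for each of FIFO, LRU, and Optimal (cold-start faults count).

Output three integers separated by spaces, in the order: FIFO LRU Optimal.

Answer: 7 6 6

Derivation:
--- FIFO ---
  step 0: ref 6 -> FAULT, frames=[6,-] (faults so far: 1)
  step 1: ref 6 -> HIT, frames=[6,-] (faults so far: 1)
  step 2: ref 2 -> FAULT, frames=[6,2] (faults so far: 2)
  step 3: ref 6 -> HIT, frames=[6,2] (faults so far: 2)
  step 4: ref 6 -> HIT, frames=[6,2] (faults so far: 2)
  step 5: ref 7 -> FAULT, evict 6, frames=[7,2] (faults so far: 3)
  step 6: ref 1 -> FAULT, evict 2, frames=[7,1] (faults so far: 4)
  step 7: ref 7 -> HIT, frames=[7,1] (faults so far: 4)
  step 8: ref 6 -> FAULT, evict 7, frames=[6,1] (faults so far: 5)
  step 9: ref 7 -> FAULT, evict 1, frames=[6,7] (faults so far: 6)
  step 10: ref 7 -> HIT, frames=[6,7] (faults so far: 6)
  step 11: ref 6 -> HIT, frames=[6,7] (faults so far: 6)
  step 12: ref 4 -> FAULT, evict 6, frames=[4,7] (faults so far: 7)
  FIFO total faults: 7
--- LRU ---
  step 0: ref 6 -> FAULT, frames=[6,-] (faults so far: 1)
  step 1: ref 6 -> HIT, frames=[6,-] (faults so far: 1)
  step 2: ref 2 -> FAULT, frames=[6,2] (faults so far: 2)
  step 3: ref 6 -> HIT, frames=[6,2] (faults so far: 2)
  step 4: ref 6 -> HIT, frames=[6,2] (faults so far: 2)
  step 5: ref 7 -> FAULT, evict 2, frames=[6,7] (faults so far: 3)
  step 6: ref 1 -> FAULT, evict 6, frames=[1,7] (faults so far: 4)
  step 7: ref 7 -> HIT, frames=[1,7] (faults so far: 4)
  step 8: ref 6 -> FAULT, evict 1, frames=[6,7] (faults so far: 5)
  step 9: ref 7 -> HIT, frames=[6,7] (faults so far: 5)
  step 10: ref 7 -> HIT, frames=[6,7] (faults so far: 5)
  step 11: ref 6 -> HIT, frames=[6,7] (faults so far: 5)
  step 12: ref 4 -> FAULT, evict 7, frames=[6,4] (faults so far: 6)
  LRU total faults: 6
--- Optimal ---
  step 0: ref 6 -> FAULT, frames=[6,-] (faults so far: 1)
  step 1: ref 6 -> HIT, frames=[6,-] (faults so far: 1)
  step 2: ref 2 -> FAULT, frames=[6,2] (faults so far: 2)
  step 3: ref 6 -> HIT, frames=[6,2] (faults so far: 2)
  step 4: ref 6 -> HIT, frames=[6,2] (faults so far: 2)
  step 5: ref 7 -> FAULT, evict 2, frames=[6,7] (faults so far: 3)
  step 6: ref 1 -> FAULT, evict 6, frames=[1,7] (faults so far: 4)
  step 7: ref 7 -> HIT, frames=[1,7] (faults so far: 4)
  step 8: ref 6 -> FAULT, evict 1, frames=[6,7] (faults so far: 5)
  step 9: ref 7 -> HIT, frames=[6,7] (faults so far: 5)
  step 10: ref 7 -> HIT, frames=[6,7] (faults so far: 5)
  step 11: ref 6 -> HIT, frames=[6,7] (faults so far: 5)
  step 12: ref 4 -> FAULT, evict 6, frames=[4,7] (faults so far: 6)
  Optimal total faults: 6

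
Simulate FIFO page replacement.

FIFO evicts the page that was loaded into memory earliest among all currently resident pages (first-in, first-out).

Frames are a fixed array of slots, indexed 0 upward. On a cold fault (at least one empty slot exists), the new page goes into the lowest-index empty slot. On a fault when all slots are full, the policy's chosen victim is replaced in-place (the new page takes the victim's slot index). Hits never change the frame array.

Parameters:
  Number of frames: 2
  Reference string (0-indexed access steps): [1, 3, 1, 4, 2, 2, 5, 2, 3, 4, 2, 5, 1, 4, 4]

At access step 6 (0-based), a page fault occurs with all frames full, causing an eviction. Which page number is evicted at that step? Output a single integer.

Answer: 4

Derivation:
Step 0: ref 1 -> FAULT, frames=[1,-]
Step 1: ref 3 -> FAULT, frames=[1,3]
Step 2: ref 1 -> HIT, frames=[1,3]
Step 3: ref 4 -> FAULT, evict 1, frames=[4,3]
Step 4: ref 2 -> FAULT, evict 3, frames=[4,2]
Step 5: ref 2 -> HIT, frames=[4,2]
Step 6: ref 5 -> FAULT, evict 4, frames=[5,2]
At step 6: evicted page 4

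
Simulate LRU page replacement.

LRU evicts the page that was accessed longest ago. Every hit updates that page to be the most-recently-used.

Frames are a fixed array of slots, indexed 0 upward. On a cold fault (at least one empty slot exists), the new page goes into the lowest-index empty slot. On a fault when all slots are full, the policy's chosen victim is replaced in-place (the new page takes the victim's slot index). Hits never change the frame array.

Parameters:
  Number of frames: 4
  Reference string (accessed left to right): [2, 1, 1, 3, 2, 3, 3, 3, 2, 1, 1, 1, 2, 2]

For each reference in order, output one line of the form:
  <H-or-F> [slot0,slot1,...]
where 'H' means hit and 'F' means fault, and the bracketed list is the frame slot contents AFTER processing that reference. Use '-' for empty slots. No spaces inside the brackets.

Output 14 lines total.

F [2,-,-,-]
F [2,1,-,-]
H [2,1,-,-]
F [2,1,3,-]
H [2,1,3,-]
H [2,1,3,-]
H [2,1,3,-]
H [2,1,3,-]
H [2,1,3,-]
H [2,1,3,-]
H [2,1,3,-]
H [2,1,3,-]
H [2,1,3,-]
H [2,1,3,-]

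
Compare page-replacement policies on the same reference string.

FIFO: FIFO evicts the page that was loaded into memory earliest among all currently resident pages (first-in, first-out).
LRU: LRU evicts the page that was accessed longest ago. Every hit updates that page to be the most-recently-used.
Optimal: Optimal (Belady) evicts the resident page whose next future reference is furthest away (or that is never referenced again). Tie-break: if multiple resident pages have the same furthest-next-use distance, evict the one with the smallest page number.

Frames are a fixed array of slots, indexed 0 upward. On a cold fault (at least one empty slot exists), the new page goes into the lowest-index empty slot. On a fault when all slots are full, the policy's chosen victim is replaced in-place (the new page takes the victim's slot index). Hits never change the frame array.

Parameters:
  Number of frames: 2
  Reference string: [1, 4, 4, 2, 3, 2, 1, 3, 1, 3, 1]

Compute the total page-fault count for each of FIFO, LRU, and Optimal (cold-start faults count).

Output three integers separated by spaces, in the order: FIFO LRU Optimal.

Answer: 5 6 5

Derivation:
--- FIFO ---
  step 0: ref 1 -> FAULT, frames=[1,-] (faults so far: 1)
  step 1: ref 4 -> FAULT, frames=[1,4] (faults so far: 2)
  step 2: ref 4 -> HIT, frames=[1,4] (faults so far: 2)
  step 3: ref 2 -> FAULT, evict 1, frames=[2,4] (faults so far: 3)
  step 4: ref 3 -> FAULT, evict 4, frames=[2,3] (faults so far: 4)
  step 5: ref 2 -> HIT, frames=[2,3] (faults so far: 4)
  step 6: ref 1 -> FAULT, evict 2, frames=[1,3] (faults so far: 5)
  step 7: ref 3 -> HIT, frames=[1,3] (faults so far: 5)
  step 8: ref 1 -> HIT, frames=[1,3] (faults so far: 5)
  step 9: ref 3 -> HIT, frames=[1,3] (faults so far: 5)
  step 10: ref 1 -> HIT, frames=[1,3] (faults so far: 5)
  FIFO total faults: 5
--- LRU ---
  step 0: ref 1 -> FAULT, frames=[1,-] (faults so far: 1)
  step 1: ref 4 -> FAULT, frames=[1,4] (faults so far: 2)
  step 2: ref 4 -> HIT, frames=[1,4] (faults so far: 2)
  step 3: ref 2 -> FAULT, evict 1, frames=[2,4] (faults so far: 3)
  step 4: ref 3 -> FAULT, evict 4, frames=[2,3] (faults so far: 4)
  step 5: ref 2 -> HIT, frames=[2,3] (faults so far: 4)
  step 6: ref 1 -> FAULT, evict 3, frames=[2,1] (faults so far: 5)
  step 7: ref 3 -> FAULT, evict 2, frames=[3,1] (faults so far: 6)
  step 8: ref 1 -> HIT, frames=[3,1] (faults so far: 6)
  step 9: ref 3 -> HIT, frames=[3,1] (faults so far: 6)
  step 10: ref 1 -> HIT, frames=[3,1] (faults so far: 6)
  LRU total faults: 6
--- Optimal ---
  step 0: ref 1 -> FAULT, frames=[1,-] (faults so far: 1)
  step 1: ref 4 -> FAULT, frames=[1,4] (faults so far: 2)
  step 2: ref 4 -> HIT, frames=[1,4] (faults so far: 2)
  step 3: ref 2 -> FAULT, evict 4, frames=[1,2] (faults so far: 3)
  step 4: ref 3 -> FAULT, evict 1, frames=[3,2] (faults so far: 4)
  step 5: ref 2 -> HIT, frames=[3,2] (faults so far: 4)
  step 6: ref 1 -> FAULT, evict 2, frames=[3,1] (faults so far: 5)
  step 7: ref 3 -> HIT, frames=[3,1] (faults so far: 5)
  step 8: ref 1 -> HIT, frames=[3,1] (faults so far: 5)
  step 9: ref 3 -> HIT, frames=[3,1] (faults so far: 5)
  step 10: ref 1 -> HIT, frames=[3,1] (faults so far: 5)
  Optimal total faults: 5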